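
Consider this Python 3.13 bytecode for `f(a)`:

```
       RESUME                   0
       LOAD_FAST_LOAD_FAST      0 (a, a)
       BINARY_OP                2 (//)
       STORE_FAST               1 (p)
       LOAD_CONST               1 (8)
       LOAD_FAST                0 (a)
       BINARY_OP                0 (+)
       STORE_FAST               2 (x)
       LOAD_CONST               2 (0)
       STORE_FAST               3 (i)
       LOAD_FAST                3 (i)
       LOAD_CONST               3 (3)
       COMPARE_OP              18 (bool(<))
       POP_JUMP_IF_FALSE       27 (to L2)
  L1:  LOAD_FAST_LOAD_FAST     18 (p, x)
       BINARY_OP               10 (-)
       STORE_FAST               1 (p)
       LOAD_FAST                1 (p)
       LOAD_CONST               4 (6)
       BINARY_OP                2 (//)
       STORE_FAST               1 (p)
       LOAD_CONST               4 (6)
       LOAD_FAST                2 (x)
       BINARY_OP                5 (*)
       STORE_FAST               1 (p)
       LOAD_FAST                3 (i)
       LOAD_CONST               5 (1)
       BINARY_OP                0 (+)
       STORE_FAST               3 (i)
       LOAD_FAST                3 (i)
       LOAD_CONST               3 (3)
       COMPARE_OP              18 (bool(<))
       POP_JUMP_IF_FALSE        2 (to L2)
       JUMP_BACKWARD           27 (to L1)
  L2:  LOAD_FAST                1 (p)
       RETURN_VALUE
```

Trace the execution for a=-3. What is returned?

30

LOAD_FAST_LOAD_FAST a,a → push -3,-3
BINARY_OP // → -3 // -3 = 1
STORE_FAST p → p=1
LOAD_CONST → push 8
LOAD_FAST a → push -3
BINARY_OP + → 8 + -3 = 5
STORE_FAST x → x=5
LOAD_CONST → push 0
STORE_FAST i → i=0
LOAD_FAST i → push 0
LOAD_CONST → push 3
COMPARE_OP bool(<) → 0 vs 3 = True
POP_JUMP_IF_FALSE → pop True; no jump
LOAD_FAST_LOAD_FAST p,x → push 1,5
BINARY_OP - → 1 - 5 = -4
STORE_FAST p → p=-4
LOAD_FAST p → push -4
LOAD_CONST → push 6
BINARY_OP // → -4 // 6 = -1
STORE_FAST p → p=-1
LOAD_CONST → push 6
LOAD_FAST x → push 5
BINARY_OP * → 6 * 5 = 30
STORE_FAST p → p=30
LOAD_FAST i → push 0
LOAD_CONST → push 1
BINARY_OP + → 0 + 1 = 1
STORE_FAST i → i=1
LOAD_FAST i → push 1
LOAD_CONST → push 3
COMPARE_OP bool(<) → 1 vs 3 = True
POP_JUMP_IF_FALSE → pop True; no jump
LOAD_FAST_LOAD_FAST p,x → push 30,5
BINARY_OP - → 30 - 5 = 25
STORE_FAST p → p=25
LOAD_FAST p → push 25
LOAD_CONST → push 6
BINARY_OP // → 25 // 6 = 4
STORE_FAST p → p=4
LOAD_CONST → push 6
LOAD_FAST x → push 5
BINARY_OP * → 6 * 5 = 30
STORE_FAST p → p=30
LOAD_FAST i → push 1
LOAD_CONST → push 1
BINARY_OP + → 1 + 1 = 2
STORE_FAST i → i=2
LOAD_FAST i → push 2
LOAD_CONST → push 3
COMPARE_OP bool(<) → 2 vs 3 = True
POP_JUMP_IF_FALSE → pop True; no jump
LOAD_FAST_LOAD_FAST p,x → push 30,5
BINARY_OP - → 30 - 5 = 25
STORE_FAST p → p=25
LOAD_FAST p → push 25
LOAD_CONST → push 6
BINARY_OP // → 25 // 6 = 4
STORE_FAST p → p=4
LOAD_CONST → push 6
LOAD_FAST x → push 5
BINARY_OP * → 6 * 5 = 30
STORE_FAST p → p=30
LOAD_FAST i → push 2
LOAD_CONST → push 1
BINARY_OP + → 2 + 1 = 3
STORE_FAST i → i=3
LOAD_FAST i → push 3
LOAD_CONST → push 3
COMPARE_OP bool(<) → 3 vs 3 = False
POP_JUMP_IF_FALSE → pop False; jump
LOAD_FAST p → push 30
RETURN_VALUE → return 30.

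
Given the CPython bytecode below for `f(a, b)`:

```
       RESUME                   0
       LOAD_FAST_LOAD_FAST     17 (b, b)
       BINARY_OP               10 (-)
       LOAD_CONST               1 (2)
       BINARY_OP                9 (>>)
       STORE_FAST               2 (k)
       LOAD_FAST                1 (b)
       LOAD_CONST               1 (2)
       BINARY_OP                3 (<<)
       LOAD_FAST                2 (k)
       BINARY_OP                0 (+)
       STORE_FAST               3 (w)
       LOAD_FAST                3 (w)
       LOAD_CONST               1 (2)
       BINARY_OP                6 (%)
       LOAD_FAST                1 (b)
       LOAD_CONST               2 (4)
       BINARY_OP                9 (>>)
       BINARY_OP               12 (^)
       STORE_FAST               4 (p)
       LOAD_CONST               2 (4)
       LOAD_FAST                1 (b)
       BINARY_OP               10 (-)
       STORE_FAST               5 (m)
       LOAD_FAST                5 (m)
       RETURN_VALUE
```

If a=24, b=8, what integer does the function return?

-4

LOAD_FAST_LOAD_FAST b,b → push 8,8. Stack: [8, 8]
BINARY_OP - → 8 - 8 = 0. Stack: [0]
LOAD_CONST → push 2. Stack: [0, 2]
BINARY_OP >> → 0 >> 2 = 0. Stack: [0]
STORE_FAST k → k=0. Stack: []
LOAD_FAST b → push 8. Stack: [8]
LOAD_CONST → push 2. Stack: [8, 2]
BINARY_OP << → 8 << 2 = 32. Stack: [32]
LOAD_FAST k → push 0. Stack: [32, 0]
BINARY_OP + → 32 + 0 = 32. Stack: [32]
STORE_FAST w → w=32. Stack: []
LOAD_FAST w → push 32. Stack: [32]
LOAD_CONST → push 2. Stack: [32, 2]
BINARY_OP % → 32 % 2 = 0. Stack: [0]
LOAD_FAST b → push 8. Stack: [0, 8]
LOAD_CONST → push 4. Stack: [0, 8, 4]
BINARY_OP >> → 8 >> 4 = 0. Stack: [0, 0]
BINARY_OP ^ → 0 ^ 0 = 0. Stack: [0]
STORE_FAST p → p=0. Stack: []
LOAD_CONST → push 4. Stack: [4]
LOAD_FAST b → push 8. Stack: [4, 8]
BINARY_OP - → 4 - 8 = -4. Stack: [-4]
STORE_FAST m → m=-4. Stack: []
LOAD_FAST m → push -4. Stack: [-4]
RETURN_VALUE → return -4.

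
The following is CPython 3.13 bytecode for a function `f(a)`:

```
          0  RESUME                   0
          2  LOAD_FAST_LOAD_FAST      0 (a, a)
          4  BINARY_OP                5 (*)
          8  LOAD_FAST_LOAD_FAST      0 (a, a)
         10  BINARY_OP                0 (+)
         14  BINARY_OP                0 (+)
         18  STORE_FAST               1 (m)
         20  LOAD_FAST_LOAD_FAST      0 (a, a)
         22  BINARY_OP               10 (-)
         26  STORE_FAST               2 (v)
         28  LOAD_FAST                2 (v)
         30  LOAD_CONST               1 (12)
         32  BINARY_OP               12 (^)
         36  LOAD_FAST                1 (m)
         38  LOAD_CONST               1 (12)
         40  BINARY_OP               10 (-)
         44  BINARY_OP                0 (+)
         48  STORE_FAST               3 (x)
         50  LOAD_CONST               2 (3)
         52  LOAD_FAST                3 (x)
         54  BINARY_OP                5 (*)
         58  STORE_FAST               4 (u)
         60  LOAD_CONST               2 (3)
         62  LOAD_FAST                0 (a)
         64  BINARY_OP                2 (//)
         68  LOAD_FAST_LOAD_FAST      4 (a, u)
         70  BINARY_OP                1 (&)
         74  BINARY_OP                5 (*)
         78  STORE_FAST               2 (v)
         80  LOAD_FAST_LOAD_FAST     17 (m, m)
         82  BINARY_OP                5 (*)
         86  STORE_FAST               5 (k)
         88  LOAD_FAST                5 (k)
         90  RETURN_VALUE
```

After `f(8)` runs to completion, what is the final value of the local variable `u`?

LOAD_FAST_LOAD_FAST a,a → push 8,8. Stack: [8, 8]
BINARY_OP * → 8 * 8 = 64. Stack: [64]
LOAD_FAST_LOAD_FAST a,a → push 8,8. Stack: [64, 8, 8]
BINARY_OP + → 8 + 8 = 16. Stack: [64, 16]
BINARY_OP + → 64 + 16 = 80. Stack: [80]
STORE_FAST m → m=80. Stack: []
LOAD_FAST_LOAD_FAST a,a → push 8,8. Stack: [8, 8]
BINARY_OP - → 8 - 8 = 0. Stack: [0]
STORE_FAST v → v=0. Stack: []
LOAD_FAST v → push 0. Stack: [0]
LOAD_CONST → push 12. Stack: [0, 12]
BINARY_OP ^ → 0 ^ 12 = 12. Stack: [12]
LOAD_FAST m → push 80. Stack: [12, 80]
LOAD_CONST → push 12. Stack: [12, 80, 12]
BINARY_OP - → 80 - 12 = 68. Stack: [12, 68]
BINARY_OP + → 12 + 68 = 80. Stack: [80]
STORE_FAST x → x=80. Stack: []
LOAD_CONST → push 3. Stack: [3]
LOAD_FAST x → push 80. Stack: [3, 80]
BINARY_OP * → 3 * 80 = 240. Stack: [240]
STORE_FAST u → u=240. Stack: []
LOAD_CONST → push 3. Stack: [3]
LOAD_FAST a → push 8. Stack: [3, 8]
BINARY_OP // → 3 // 8 = 0. Stack: [0]
LOAD_FAST_LOAD_FAST a,u → push 8,240. Stack: [0, 8, 240]
BINARY_OP & → 8 & 240 = 0. Stack: [0, 0]
BINARY_OP * → 0 * 0 = 0. Stack: [0]
STORE_FAST v → v=0. Stack: []
LOAD_FAST_LOAD_FAST m,m → push 80,80. Stack: [80, 80]
BINARY_OP * → 80 * 80 = 6400. Stack: [6400]
STORE_FAST k → k=6400. Stack: []
LOAD_FAST k → push 6400. Stack: [6400]
RETURN_VALUE → return 6400.

240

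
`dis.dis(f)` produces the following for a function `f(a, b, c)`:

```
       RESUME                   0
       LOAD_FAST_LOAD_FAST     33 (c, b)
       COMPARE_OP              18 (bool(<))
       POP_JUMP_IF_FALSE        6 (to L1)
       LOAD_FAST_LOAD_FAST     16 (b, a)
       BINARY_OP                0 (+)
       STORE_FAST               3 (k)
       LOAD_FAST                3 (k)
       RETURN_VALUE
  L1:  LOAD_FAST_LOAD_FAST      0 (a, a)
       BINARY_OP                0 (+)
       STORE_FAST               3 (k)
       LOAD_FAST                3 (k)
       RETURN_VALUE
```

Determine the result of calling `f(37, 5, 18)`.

74

LOAD_FAST_LOAD_FAST c,b → push 18,5. Stack: [18, 5]
COMPARE_OP bool(<) → 18 vs 5 = False. Stack: [False]
POP_JUMP_IF_FALSE → pop False; jump. Stack: []
LOAD_FAST_LOAD_FAST a,a → push 37,37. Stack: [37, 37]
BINARY_OP + → 37 + 37 = 74. Stack: [74]
STORE_FAST k → k=74. Stack: []
LOAD_FAST k → push 74. Stack: [74]
RETURN_VALUE → return 74.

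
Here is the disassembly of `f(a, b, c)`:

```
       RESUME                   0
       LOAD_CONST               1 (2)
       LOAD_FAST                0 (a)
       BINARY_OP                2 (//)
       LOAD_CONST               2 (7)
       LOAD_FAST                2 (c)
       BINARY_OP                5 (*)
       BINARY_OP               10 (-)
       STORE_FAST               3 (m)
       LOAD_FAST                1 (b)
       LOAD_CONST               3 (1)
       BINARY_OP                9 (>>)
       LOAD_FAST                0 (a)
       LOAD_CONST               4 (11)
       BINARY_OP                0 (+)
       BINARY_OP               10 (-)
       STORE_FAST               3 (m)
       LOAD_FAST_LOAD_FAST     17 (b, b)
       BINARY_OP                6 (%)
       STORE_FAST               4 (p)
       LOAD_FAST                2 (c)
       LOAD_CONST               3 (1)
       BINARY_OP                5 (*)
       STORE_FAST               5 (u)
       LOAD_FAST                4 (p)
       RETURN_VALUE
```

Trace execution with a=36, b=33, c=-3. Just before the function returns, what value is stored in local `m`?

LOAD_CONST → push 2. Stack: [2]
LOAD_FAST a → push 36. Stack: [2, 36]
BINARY_OP // → 2 // 36 = 0. Stack: [0]
LOAD_CONST → push 7. Stack: [0, 7]
LOAD_FAST c → push -3. Stack: [0, 7, -3]
BINARY_OP * → 7 * -3 = -21. Stack: [0, -21]
BINARY_OP - → 0 - -21 = 21. Stack: [21]
STORE_FAST m → m=21. Stack: []
LOAD_FAST b → push 33. Stack: [33]
LOAD_CONST → push 1. Stack: [33, 1]
BINARY_OP >> → 33 >> 1 = 16. Stack: [16]
LOAD_FAST a → push 36. Stack: [16, 36]
LOAD_CONST → push 11. Stack: [16, 36, 11]
BINARY_OP + → 36 + 11 = 47. Stack: [16, 47]
BINARY_OP - → 16 - 47 = -31. Stack: [-31]
STORE_FAST m → m=-31. Stack: []
LOAD_FAST_LOAD_FAST b,b → push 33,33. Stack: [33, 33]
BINARY_OP % → 33 % 33 = 0. Stack: [0]
STORE_FAST p → p=0. Stack: []
LOAD_FAST c → push -3. Stack: [-3]
LOAD_CONST → push 1. Stack: [-3, 1]
BINARY_OP * → -3 * 1 = -3. Stack: [-3]
STORE_FAST u → u=-3. Stack: []
LOAD_FAST p → push 0. Stack: [0]
RETURN_VALUE → return 0.

-31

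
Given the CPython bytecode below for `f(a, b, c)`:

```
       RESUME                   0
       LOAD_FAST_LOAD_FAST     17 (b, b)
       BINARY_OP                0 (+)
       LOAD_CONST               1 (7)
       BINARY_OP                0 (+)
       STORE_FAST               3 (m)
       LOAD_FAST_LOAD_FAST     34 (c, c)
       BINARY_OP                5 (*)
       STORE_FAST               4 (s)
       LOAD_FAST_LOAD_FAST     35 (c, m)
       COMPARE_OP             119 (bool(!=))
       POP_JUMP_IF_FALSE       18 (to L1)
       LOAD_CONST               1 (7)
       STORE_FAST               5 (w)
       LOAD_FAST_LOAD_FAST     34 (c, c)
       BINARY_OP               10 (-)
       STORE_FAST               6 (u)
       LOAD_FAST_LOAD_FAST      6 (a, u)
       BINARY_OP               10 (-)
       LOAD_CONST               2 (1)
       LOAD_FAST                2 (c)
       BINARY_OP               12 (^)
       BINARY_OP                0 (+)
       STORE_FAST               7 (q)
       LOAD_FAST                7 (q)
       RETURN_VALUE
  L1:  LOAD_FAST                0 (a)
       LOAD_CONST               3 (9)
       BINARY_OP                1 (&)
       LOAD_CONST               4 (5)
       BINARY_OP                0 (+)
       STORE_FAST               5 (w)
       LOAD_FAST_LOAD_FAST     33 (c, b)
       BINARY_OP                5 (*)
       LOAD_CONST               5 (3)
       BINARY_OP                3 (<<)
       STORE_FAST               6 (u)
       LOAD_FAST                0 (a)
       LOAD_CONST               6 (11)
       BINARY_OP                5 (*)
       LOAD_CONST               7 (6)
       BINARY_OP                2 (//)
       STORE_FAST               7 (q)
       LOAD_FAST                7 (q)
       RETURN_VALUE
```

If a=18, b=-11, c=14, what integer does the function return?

LOAD_FAST_LOAD_FAST b,b → push -11,-11. Stack: [-11, -11]
BINARY_OP + → -11 + -11 = -22. Stack: [-22]
LOAD_CONST → push 7. Stack: [-22, 7]
BINARY_OP + → -22 + 7 = -15. Stack: [-15]
STORE_FAST m → m=-15. Stack: []
LOAD_FAST_LOAD_FAST c,c → push 14,14. Stack: [14, 14]
BINARY_OP * → 14 * 14 = 196. Stack: [196]
STORE_FAST s → s=196. Stack: []
LOAD_FAST_LOAD_FAST c,m → push 14,-15. Stack: [14, -15]
COMPARE_OP bool(!=) → 14 vs -15 = True. Stack: [True]
POP_JUMP_IF_FALSE → pop True; no jump. Stack: []
LOAD_CONST → push 7. Stack: [7]
STORE_FAST w → w=7. Stack: []
LOAD_FAST_LOAD_FAST c,c → push 14,14. Stack: [14, 14]
BINARY_OP - → 14 - 14 = 0. Stack: [0]
STORE_FAST u → u=0. Stack: []
LOAD_FAST_LOAD_FAST a,u → push 18,0. Stack: [18, 0]
BINARY_OP - → 18 - 0 = 18. Stack: [18]
LOAD_CONST → push 1. Stack: [18, 1]
LOAD_FAST c → push 14. Stack: [18, 1, 14]
BINARY_OP ^ → 1 ^ 14 = 15. Stack: [18, 15]
BINARY_OP + → 18 + 15 = 33. Stack: [33]
STORE_FAST q → q=33. Stack: []
LOAD_FAST q → push 33. Stack: [33]
RETURN_VALUE → return 33.

33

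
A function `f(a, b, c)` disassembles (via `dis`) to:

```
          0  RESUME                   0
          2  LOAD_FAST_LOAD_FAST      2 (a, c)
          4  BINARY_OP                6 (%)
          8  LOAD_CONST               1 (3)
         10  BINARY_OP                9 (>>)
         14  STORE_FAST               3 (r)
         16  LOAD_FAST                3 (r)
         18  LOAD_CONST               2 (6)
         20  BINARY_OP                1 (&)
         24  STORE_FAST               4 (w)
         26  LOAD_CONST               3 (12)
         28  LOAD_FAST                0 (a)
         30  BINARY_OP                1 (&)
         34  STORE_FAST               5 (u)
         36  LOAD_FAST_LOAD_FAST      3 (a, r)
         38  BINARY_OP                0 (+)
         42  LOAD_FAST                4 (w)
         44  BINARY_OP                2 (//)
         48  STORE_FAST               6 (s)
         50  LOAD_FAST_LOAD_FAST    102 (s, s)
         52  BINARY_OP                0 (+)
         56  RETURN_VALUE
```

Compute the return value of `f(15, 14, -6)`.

4

LOAD_FAST_LOAD_FAST a,c → push 15,-6. Stack: [15, -6]
BINARY_OP % → 15 % -6 = -3. Stack: [-3]
LOAD_CONST → push 3. Stack: [-3, 3]
BINARY_OP >> → -3 >> 3 = -1. Stack: [-1]
STORE_FAST r → r=-1. Stack: []
LOAD_FAST r → push -1. Stack: [-1]
LOAD_CONST → push 6. Stack: [-1, 6]
BINARY_OP & → -1 & 6 = 6. Stack: [6]
STORE_FAST w → w=6. Stack: []
LOAD_CONST → push 12. Stack: [12]
LOAD_FAST a → push 15. Stack: [12, 15]
BINARY_OP & → 12 & 15 = 12. Stack: [12]
STORE_FAST u → u=12. Stack: []
LOAD_FAST_LOAD_FAST a,r → push 15,-1. Stack: [15, -1]
BINARY_OP + → 15 + -1 = 14. Stack: [14]
LOAD_FAST w → push 6. Stack: [14, 6]
BINARY_OP // → 14 // 6 = 2. Stack: [2]
STORE_FAST s → s=2. Stack: []
LOAD_FAST_LOAD_FAST s,s → push 2,2. Stack: [2, 2]
BINARY_OP + → 2 + 2 = 4. Stack: [4]
RETURN_VALUE → return 4.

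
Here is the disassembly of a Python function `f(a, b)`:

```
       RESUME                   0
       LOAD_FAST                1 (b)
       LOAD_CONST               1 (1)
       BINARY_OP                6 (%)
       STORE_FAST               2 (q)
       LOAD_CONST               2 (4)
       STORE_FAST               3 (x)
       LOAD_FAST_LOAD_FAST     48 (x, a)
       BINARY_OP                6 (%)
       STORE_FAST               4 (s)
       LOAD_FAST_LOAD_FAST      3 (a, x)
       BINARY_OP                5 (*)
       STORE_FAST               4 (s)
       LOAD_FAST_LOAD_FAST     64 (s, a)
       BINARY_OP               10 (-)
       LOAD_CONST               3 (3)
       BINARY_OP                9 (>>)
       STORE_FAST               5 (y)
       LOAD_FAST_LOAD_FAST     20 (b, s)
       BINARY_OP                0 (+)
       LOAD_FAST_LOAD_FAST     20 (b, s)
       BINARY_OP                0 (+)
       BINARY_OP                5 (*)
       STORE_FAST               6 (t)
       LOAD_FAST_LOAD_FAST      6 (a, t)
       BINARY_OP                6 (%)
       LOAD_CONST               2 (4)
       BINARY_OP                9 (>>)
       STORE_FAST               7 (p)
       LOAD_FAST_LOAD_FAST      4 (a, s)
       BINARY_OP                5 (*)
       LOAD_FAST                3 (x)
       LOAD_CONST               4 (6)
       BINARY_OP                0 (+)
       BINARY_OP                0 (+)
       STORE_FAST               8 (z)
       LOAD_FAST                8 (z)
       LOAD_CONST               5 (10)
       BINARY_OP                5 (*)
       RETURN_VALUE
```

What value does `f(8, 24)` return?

2660

LOAD_FAST b → push 24. Stack: [24]
LOAD_CONST → push 1. Stack: [24, 1]
BINARY_OP % → 24 % 1 = 0. Stack: [0]
STORE_FAST q → q=0. Stack: []
LOAD_CONST → push 4. Stack: [4]
STORE_FAST x → x=4. Stack: []
LOAD_FAST_LOAD_FAST x,a → push 4,8. Stack: [4, 8]
BINARY_OP % → 4 % 8 = 4. Stack: [4]
STORE_FAST s → s=4. Stack: []
LOAD_FAST_LOAD_FAST a,x → push 8,4. Stack: [8, 4]
BINARY_OP * → 8 * 4 = 32. Stack: [32]
STORE_FAST s → s=32. Stack: []
LOAD_FAST_LOAD_FAST s,a → push 32,8. Stack: [32, 8]
BINARY_OP - → 32 - 8 = 24. Stack: [24]
LOAD_CONST → push 3. Stack: [24, 3]
BINARY_OP >> → 24 >> 3 = 3. Stack: [3]
STORE_FAST y → y=3. Stack: []
LOAD_FAST_LOAD_FAST b,s → push 24,32. Stack: [24, 32]
BINARY_OP + → 24 + 32 = 56. Stack: [56]
LOAD_FAST_LOAD_FAST b,s → push 24,32. Stack: [56, 24, 32]
BINARY_OP + → 24 + 32 = 56. Stack: [56, 56]
BINARY_OP * → 56 * 56 = 3136. Stack: [3136]
STORE_FAST t → t=3136. Stack: []
LOAD_FAST_LOAD_FAST a,t → push 8,3136. Stack: [8, 3136]
BINARY_OP % → 8 % 3136 = 8. Stack: [8]
LOAD_CONST → push 4. Stack: [8, 4]
BINARY_OP >> → 8 >> 4 = 0. Stack: [0]
STORE_FAST p → p=0. Stack: []
LOAD_FAST_LOAD_FAST a,s → push 8,32. Stack: [8, 32]
BINARY_OP * → 8 * 32 = 256. Stack: [256]
LOAD_FAST x → push 4. Stack: [256, 4]
LOAD_CONST → push 6. Stack: [256, 4, 6]
BINARY_OP + → 4 + 6 = 10. Stack: [256, 10]
BINARY_OP + → 256 + 10 = 266. Stack: [266]
STORE_FAST z → z=266. Stack: []
LOAD_FAST z → push 266. Stack: [266]
LOAD_CONST → push 10. Stack: [266, 10]
BINARY_OP * → 266 * 10 = 2660. Stack: [2660]
RETURN_VALUE → return 2660.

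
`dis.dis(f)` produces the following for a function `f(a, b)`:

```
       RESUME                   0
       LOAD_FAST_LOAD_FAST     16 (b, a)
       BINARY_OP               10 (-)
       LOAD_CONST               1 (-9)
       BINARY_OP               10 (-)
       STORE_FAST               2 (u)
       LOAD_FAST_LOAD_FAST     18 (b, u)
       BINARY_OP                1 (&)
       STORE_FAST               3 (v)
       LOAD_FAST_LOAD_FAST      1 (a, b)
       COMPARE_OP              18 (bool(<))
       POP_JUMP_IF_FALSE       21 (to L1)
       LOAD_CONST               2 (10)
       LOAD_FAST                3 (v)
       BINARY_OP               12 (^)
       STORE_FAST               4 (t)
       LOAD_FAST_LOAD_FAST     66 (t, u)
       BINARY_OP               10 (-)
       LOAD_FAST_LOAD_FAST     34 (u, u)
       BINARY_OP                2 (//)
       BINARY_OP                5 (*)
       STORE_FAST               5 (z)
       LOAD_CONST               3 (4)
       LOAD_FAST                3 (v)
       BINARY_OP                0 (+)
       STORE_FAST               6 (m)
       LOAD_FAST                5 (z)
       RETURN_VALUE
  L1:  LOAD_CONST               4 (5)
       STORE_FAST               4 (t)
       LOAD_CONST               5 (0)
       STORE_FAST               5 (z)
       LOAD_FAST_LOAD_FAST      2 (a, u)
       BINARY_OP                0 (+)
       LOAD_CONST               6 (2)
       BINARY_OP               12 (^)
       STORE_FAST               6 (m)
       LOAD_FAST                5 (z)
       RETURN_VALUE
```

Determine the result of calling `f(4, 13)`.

-8

LOAD_FAST_LOAD_FAST b,a → push 13,4. Stack: [13, 4]
BINARY_OP - → 13 - 4 = 9. Stack: [9]
LOAD_CONST → push -9. Stack: [9, -9]
BINARY_OP - → 9 - -9 = 18. Stack: [18]
STORE_FAST u → u=18. Stack: []
LOAD_FAST_LOAD_FAST b,u → push 13,18. Stack: [13, 18]
BINARY_OP & → 13 & 18 = 0. Stack: [0]
STORE_FAST v → v=0. Stack: []
LOAD_FAST_LOAD_FAST a,b → push 4,13. Stack: [4, 13]
COMPARE_OP bool(<) → 4 vs 13 = True. Stack: [True]
POP_JUMP_IF_FALSE → pop True; no jump. Stack: []
LOAD_CONST → push 10. Stack: [10]
LOAD_FAST v → push 0. Stack: [10, 0]
BINARY_OP ^ → 10 ^ 0 = 10. Stack: [10]
STORE_FAST t → t=10. Stack: []
LOAD_FAST_LOAD_FAST t,u → push 10,18. Stack: [10, 18]
BINARY_OP - → 10 - 18 = -8. Stack: [-8]
LOAD_FAST_LOAD_FAST u,u → push 18,18. Stack: [-8, 18, 18]
BINARY_OP // → 18 // 18 = 1. Stack: [-8, 1]
BINARY_OP * → -8 * 1 = -8. Stack: [-8]
STORE_FAST z → z=-8. Stack: []
LOAD_CONST → push 4. Stack: [4]
LOAD_FAST v → push 0. Stack: [4, 0]
BINARY_OP + → 4 + 0 = 4. Stack: [4]
STORE_FAST m → m=4. Stack: []
LOAD_FAST z → push -8. Stack: [-8]
RETURN_VALUE → return -8.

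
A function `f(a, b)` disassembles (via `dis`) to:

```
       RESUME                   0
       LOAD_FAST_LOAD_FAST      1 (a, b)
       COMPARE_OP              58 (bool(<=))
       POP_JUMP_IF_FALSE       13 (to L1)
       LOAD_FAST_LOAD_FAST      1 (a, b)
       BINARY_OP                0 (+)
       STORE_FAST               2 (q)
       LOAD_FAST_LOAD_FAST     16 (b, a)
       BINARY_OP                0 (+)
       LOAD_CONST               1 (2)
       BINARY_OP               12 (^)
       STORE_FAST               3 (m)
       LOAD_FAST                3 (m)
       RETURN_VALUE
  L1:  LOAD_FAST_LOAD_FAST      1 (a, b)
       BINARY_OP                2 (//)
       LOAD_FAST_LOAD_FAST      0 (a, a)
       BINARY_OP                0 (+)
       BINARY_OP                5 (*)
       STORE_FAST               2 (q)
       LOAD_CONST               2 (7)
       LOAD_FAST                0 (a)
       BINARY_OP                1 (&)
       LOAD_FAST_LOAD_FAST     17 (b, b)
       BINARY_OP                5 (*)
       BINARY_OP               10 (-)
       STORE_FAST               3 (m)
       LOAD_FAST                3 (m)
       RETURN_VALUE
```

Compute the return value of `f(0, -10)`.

LOAD_FAST_LOAD_FAST a,b → push 0,-10. Stack: [0, -10]
COMPARE_OP bool(<=) → 0 vs -10 = False. Stack: [False]
POP_JUMP_IF_FALSE → pop False; jump. Stack: []
LOAD_FAST_LOAD_FAST a,b → push 0,-10. Stack: [0, -10]
BINARY_OP // → 0 // -10 = 0. Stack: [0]
LOAD_FAST_LOAD_FAST a,a → push 0,0. Stack: [0, 0, 0]
BINARY_OP + → 0 + 0 = 0. Stack: [0, 0]
BINARY_OP * → 0 * 0 = 0. Stack: [0]
STORE_FAST q → q=0. Stack: []
LOAD_CONST → push 7. Stack: [7]
LOAD_FAST a → push 0. Stack: [7, 0]
BINARY_OP & → 7 & 0 = 0. Stack: [0]
LOAD_FAST_LOAD_FAST b,b → push -10,-10. Stack: [0, -10, -10]
BINARY_OP * → -10 * -10 = 100. Stack: [0, 100]
BINARY_OP - → 0 - 100 = -100. Stack: [-100]
STORE_FAST m → m=-100. Stack: []
LOAD_FAST m → push -100. Stack: [-100]
RETURN_VALUE → return -100.

-100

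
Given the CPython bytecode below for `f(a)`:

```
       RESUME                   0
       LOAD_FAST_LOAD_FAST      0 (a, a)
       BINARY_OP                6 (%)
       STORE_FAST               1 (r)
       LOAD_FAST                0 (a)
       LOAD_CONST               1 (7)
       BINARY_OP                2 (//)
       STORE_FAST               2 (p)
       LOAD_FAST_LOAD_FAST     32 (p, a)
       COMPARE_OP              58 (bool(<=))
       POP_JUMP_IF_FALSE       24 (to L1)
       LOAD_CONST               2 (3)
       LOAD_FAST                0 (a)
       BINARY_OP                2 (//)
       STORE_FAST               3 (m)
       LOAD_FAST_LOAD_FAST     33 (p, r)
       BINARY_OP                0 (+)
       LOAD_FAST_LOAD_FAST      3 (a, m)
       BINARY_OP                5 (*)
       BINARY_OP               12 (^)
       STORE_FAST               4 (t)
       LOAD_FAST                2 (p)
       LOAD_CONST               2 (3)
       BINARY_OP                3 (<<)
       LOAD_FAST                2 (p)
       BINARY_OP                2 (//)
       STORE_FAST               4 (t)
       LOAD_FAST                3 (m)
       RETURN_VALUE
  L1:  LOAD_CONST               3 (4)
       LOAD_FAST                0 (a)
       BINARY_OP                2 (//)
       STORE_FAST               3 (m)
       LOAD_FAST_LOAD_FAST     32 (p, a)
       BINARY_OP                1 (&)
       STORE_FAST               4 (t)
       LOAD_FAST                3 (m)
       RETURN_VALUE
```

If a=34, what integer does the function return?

0

LOAD_FAST_LOAD_FAST a,a → push 34,34. Stack: [34, 34]
BINARY_OP % → 34 % 34 = 0. Stack: [0]
STORE_FAST r → r=0. Stack: []
LOAD_FAST a → push 34. Stack: [34]
LOAD_CONST → push 7. Stack: [34, 7]
BINARY_OP // → 34 // 7 = 4. Stack: [4]
STORE_FAST p → p=4. Stack: []
LOAD_FAST_LOAD_FAST p,a → push 4,34. Stack: [4, 34]
COMPARE_OP bool(<=) → 4 vs 34 = True. Stack: [True]
POP_JUMP_IF_FALSE → pop True; no jump. Stack: []
LOAD_CONST → push 3. Stack: [3]
LOAD_FAST a → push 34. Stack: [3, 34]
BINARY_OP // → 3 // 34 = 0. Stack: [0]
STORE_FAST m → m=0. Stack: []
LOAD_FAST_LOAD_FAST p,r → push 4,0. Stack: [4, 0]
BINARY_OP + → 4 + 0 = 4. Stack: [4]
LOAD_FAST_LOAD_FAST a,m → push 34,0. Stack: [4, 34, 0]
BINARY_OP * → 34 * 0 = 0. Stack: [4, 0]
BINARY_OP ^ → 4 ^ 0 = 4. Stack: [4]
STORE_FAST t → t=4. Stack: []
LOAD_FAST p → push 4. Stack: [4]
LOAD_CONST → push 3. Stack: [4, 3]
BINARY_OP << → 4 << 3 = 32. Stack: [32]
LOAD_FAST p → push 4. Stack: [32, 4]
BINARY_OP // → 32 // 4 = 8. Stack: [8]
STORE_FAST t → t=8. Stack: []
LOAD_FAST m → push 0. Stack: [0]
RETURN_VALUE → return 0.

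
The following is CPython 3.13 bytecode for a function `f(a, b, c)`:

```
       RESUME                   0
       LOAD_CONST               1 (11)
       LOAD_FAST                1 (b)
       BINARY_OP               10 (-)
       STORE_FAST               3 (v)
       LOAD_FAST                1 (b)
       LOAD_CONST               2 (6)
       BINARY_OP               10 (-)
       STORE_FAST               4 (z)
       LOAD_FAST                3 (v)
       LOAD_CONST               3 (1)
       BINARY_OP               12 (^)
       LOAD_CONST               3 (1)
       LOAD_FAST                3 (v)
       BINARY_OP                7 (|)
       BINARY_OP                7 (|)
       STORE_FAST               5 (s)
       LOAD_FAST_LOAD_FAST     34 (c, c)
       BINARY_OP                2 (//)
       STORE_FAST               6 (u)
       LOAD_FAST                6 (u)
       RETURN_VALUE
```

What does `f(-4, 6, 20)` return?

1

LOAD_CONST → push 11. Stack: [11]
LOAD_FAST b → push 6. Stack: [11, 6]
BINARY_OP - → 11 - 6 = 5. Stack: [5]
STORE_FAST v → v=5. Stack: []
LOAD_FAST b → push 6. Stack: [6]
LOAD_CONST → push 6. Stack: [6, 6]
BINARY_OP - → 6 - 6 = 0. Stack: [0]
STORE_FAST z → z=0. Stack: []
LOAD_FAST v → push 5. Stack: [5]
LOAD_CONST → push 1. Stack: [5, 1]
BINARY_OP ^ → 5 ^ 1 = 4. Stack: [4]
LOAD_CONST → push 1. Stack: [4, 1]
LOAD_FAST v → push 5. Stack: [4, 1, 5]
BINARY_OP | → 1 | 5 = 5. Stack: [4, 5]
BINARY_OP | → 4 | 5 = 5. Stack: [5]
STORE_FAST s → s=5. Stack: []
LOAD_FAST_LOAD_FAST c,c → push 20,20. Stack: [20, 20]
BINARY_OP // → 20 // 20 = 1. Stack: [1]
STORE_FAST u → u=1. Stack: []
LOAD_FAST u → push 1. Stack: [1]
RETURN_VALUE → return 1.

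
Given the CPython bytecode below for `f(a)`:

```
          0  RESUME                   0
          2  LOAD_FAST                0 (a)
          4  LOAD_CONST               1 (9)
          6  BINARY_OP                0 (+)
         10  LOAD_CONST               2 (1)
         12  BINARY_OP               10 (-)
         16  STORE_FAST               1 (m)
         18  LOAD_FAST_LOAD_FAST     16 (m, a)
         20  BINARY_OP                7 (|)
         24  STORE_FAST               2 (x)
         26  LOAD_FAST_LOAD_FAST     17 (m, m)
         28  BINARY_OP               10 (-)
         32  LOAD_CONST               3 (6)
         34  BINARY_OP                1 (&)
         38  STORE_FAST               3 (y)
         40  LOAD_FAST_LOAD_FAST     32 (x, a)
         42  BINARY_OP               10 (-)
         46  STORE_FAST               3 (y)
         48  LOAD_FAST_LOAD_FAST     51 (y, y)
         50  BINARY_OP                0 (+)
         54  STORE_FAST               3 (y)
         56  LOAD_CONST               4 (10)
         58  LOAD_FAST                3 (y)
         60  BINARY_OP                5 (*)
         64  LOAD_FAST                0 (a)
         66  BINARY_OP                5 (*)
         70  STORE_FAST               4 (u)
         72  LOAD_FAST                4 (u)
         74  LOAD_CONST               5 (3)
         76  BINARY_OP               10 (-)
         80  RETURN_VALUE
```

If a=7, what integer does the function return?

LOAD_FAST a → push 7. Stack: [7]
LOAD_CONST → push 9. Stack: [7, 9]
BINARY_OP + → 7 + 9 = 16. Stack: [16]
LOAD_CONST → push 1. Stack: [16, 1]
BINARY_OP - → 16 - 1 = 15. Stack: [15]
STORE_FAST m → m=15. Stack: []
LOAD_FAST_LOAD_FAST m,a → push 15,7. Stack: [15, 7]
BINARY_OP | → 15 | 7 = 15. Stack: [15]
STORE_FAST x → x=15. Stack: []
LOAD_FAST_LOAD_FAST m,m → push 15,15. Stack: [15, 15]
BINARY_OP - → 15 - 15 = 0. Stack: [0]
LOAD_CONST → push 6. Stack: [0, 6]
BINARY_OP & → 0 & 6 = 0. Stack: [0]
STORE_FAST y → y=0. Stack: []
LOAD_FAST_LOAD_FAST x,a → push 15,7. Stack: [15, 7]
BINARY_OP - → 15 - 7 = 8. Stack: [8]
STORE_FAST y → y=8. Stack: []
LOAD_FAST_LOAD_FAST y,y → push 8,8. Stack: [8, 8]
BINARY_OP + → 8 + 8 = 16. Stack: [16]
STORE_FAST y → y=16. Stack: []
LOAD_CONST → push 10. Stack: [10]
LOAD_FAST y → push 16. Stack: [10, 16]
BINARY_OP * → 10 * 16 = 160. Stack: [160]
LOAD_FAST a → push 7. Stack: [160, 7]
BINARY_OP * → 160 * 7 = 1120. Stack: [1120]
STORE_FAST u → u=1120. Stack: []
LOAD_FAST u → push 1120. Stack: [1120]
LOAD_CONST → push 3. Stack: [1120, 3]
BINARY_OP - → 1120 - 3 = 1117. Stack: [1117]
RETURN_VALUE → return 1117.

1117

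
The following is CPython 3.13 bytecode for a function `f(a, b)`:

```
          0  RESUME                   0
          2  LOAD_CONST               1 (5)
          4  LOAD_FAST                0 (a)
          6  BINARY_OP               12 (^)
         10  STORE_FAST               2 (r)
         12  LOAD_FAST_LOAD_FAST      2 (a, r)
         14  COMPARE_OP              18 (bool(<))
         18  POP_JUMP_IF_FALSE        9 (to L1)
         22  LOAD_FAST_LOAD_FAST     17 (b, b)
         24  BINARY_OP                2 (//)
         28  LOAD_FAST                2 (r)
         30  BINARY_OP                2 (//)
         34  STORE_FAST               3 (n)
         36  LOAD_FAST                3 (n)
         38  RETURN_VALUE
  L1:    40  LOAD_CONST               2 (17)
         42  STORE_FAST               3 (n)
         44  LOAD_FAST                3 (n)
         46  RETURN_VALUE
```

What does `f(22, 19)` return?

17

LOAD_CONST → push 5. Stack: [5]
LOAD_FAST a → push 22. Stack: [5, 22]
BINARY_OP ^ → 5 ^ 22 = 19. Stack: [19]
STORE_FAST r → r=19. Stack: []
LOAD_FAST_LOAD_FAST a,r → push 22,19. Stack: [22, 19]
COMPARE_OP bool(<) → 22 vs 19 = False. Stack: [False]
POP_JUMP_IF_FALSE → pop False; jump. Stack: []
LOAD_CONST → push 17. Stack: [17]
STORE_FAST n → n=17. Stack: []
LOAD_FAST n → push 17. Stack: [17]
RETURN_VALUE → return 17.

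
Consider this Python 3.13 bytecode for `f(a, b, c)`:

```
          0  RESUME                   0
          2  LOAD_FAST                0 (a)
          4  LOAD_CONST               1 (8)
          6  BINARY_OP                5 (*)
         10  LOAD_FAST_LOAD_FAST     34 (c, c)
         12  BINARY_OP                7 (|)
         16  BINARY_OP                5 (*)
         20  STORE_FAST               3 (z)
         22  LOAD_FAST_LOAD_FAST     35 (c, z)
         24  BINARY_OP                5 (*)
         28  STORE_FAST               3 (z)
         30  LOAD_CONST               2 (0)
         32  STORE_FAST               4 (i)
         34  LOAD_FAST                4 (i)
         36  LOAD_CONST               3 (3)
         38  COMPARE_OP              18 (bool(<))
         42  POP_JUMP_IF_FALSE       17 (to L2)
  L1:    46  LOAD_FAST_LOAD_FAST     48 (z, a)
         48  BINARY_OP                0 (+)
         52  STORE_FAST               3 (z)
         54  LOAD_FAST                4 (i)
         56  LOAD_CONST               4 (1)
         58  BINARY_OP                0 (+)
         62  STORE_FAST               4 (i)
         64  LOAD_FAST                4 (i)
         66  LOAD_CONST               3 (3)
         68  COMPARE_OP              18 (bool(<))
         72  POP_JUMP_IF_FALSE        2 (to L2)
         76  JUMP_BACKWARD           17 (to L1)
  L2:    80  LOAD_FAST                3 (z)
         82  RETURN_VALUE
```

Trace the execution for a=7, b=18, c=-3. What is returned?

LOAD_FAST a → push 7. Stack: [7]
LOAD_CONST → push 8. Stack: [7, 8]
BINARY_OP * → 7 * 8 = 56. Stack: [56]
LOAD_FAST_LOAD_FAST c,c → push -3,-3. Stack: [56, -3, -3]
BINARY_OP | → -3 | -3 = -3. Stack: [56, -3]
BINARY_OP * → 56 * -3 = -168. Stack: [-168]
STORE_FAST z → z=-168. Stack: []
LOAD_FAST_LOAD_FAST c,z → push -3,-168. Stack: [-3, -168]
BINARY_OP * → -3 * -168 = 504. Stack: [504]
STORE_FAST z → z=504. Stack: []
LOAD_CONST → push 0. Stack: [0]
STORE_FAST i → i=0. Stack: []
LOAD_FAST i → push 0. Stack: [0]
LOAD_CONST → push 3. Stack: [0, 3]
COMPARE_OP bool(<) → 0 vs 3 = True. Stack: [True]
POP_JUMP_IF_FALSE → pop True; no jump. Stack: []
LOAD_FAST_LOAD_FAST z,a → push 504,7. Stack: [504, 7]
BINARY_OP + → 504 + 7 = 511. Stack: [511]
STORE_FAST z → z=511. Stack: []
LOAD_FAST i → push 0. Stack: [0]
LOAD_CONST → push 1. Stack: [0, 1]
BINARY_OP + → 0 + 1 = 1. Stack: [1]
STORE_FAST i → i=1. Stack: []
LOAD_FAST i → push 1. Stack: [1]
LOAD_CONST → push 3. Stack: [1, 3]
COMPARE_OP bool(<) → 1 vs 3 = True. Stack: [True]
POP_JUMP_IF_FALSE → pop True; no jump. Stack: []
LOAD_FAST_LOAD_FAST z,a → push 511,7. Stack: [511, 7]
BINARY_OP + → 511 + 7 = 518. Stack: [518]
STORE_FAST z → z=518. Stack: []
LOAD_FAST i → push 1. Stack: [1]
LOAD_CONST → push 1. Stack: [1, 1]
BINARY_OP + → 1 + 1 = 2. Stack: [2]
STORE_FAST i → i=2. Stack: []
LOAD_FAST i → push 2. Stack: [2]
LOAD_CONST → push 3. Stack: [2, 3]
COMPARE_OP bool(<) → 2 vs 3 = True. Stack: [True]
POP_JUMP_IF_FALSE → pop True; no jump. Stack: []
LOAD_FAST_LOAD_FAST z,a → push 518,7. Stack: [518, 7]
BINARY_OP + → 518 + 7 = 525. Stack: [525]
STORE_FAST z → z=525. Stack: []
LOAD_FAST i → push 2. Stack: [2]
LOAD_CONST → push 1. Stack: [2, 1]
BINARY_OP + → 2 + 1 = 3. Stack: [3]
STORE_FAST i → i=3. Stack: []
LOAD_FAST i → push 3. Stack: [3]
LOAD_CONST → push 3. Stack: [3, 3]
COMPARE_OP bool(<) → 3 vs 3 = False. Stack: [False]
POP_JUMP_IF_FALSE → pop False; jump. Stack: []
LOAD_FAST z → push 525. Stack: [525]
RETURN_VALUE → return 525.

525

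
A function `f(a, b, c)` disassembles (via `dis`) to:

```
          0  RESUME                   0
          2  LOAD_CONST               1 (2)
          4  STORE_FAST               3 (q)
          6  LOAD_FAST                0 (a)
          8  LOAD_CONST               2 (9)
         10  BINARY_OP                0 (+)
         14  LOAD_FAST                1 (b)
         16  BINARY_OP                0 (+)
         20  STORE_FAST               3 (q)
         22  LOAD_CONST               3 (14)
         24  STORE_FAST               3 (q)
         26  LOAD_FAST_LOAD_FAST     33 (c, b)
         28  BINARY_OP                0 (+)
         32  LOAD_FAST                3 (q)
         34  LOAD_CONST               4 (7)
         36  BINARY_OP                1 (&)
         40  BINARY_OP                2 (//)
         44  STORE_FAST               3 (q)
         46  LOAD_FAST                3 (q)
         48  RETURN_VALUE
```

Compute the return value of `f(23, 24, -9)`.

2

LOAD_CONST → push 2. Stack: [2]
STORE_FAST q → q=2. Stack: []
LOAD_FAST a → push 23. Stack: [23]
LOAD_CONST → push 9. Stack: [23, 9]
BINARY_OP + → 23 + 9 = 32. Stack: [32]
LOAD_FAST b → push 24. Stack: [32, 24]
BINARY_OP + → 32 + 24 = 56. Stack: [56]
STORE_FAST q → q=56. Stack: []
LOAD_CONST → push 14. Stack: [14]
STORE_FAST q → q=14. Stack: []
LOAD_FAST_LOAD_FAST c,b → push -9,24. Stack: [-9, 24]
BINARY_OP + → -9 + 24 = 15. Stack: [15]
LOAD_FAST q → push 14. Stack: [15, 14]
LOAD_CONST → push 7. Stack: [15, 14, 7]
BINARY_OP & → 14 & 7 = 6. Stack: [15, 6]
BINARY_OP // → 15 // 6 = 2. Stack: [2]
STORE_FAST q → q=2. Stack: []
LOAD_FAST q → push 2. Stack: [2]
RETURN_VALUE → return 2.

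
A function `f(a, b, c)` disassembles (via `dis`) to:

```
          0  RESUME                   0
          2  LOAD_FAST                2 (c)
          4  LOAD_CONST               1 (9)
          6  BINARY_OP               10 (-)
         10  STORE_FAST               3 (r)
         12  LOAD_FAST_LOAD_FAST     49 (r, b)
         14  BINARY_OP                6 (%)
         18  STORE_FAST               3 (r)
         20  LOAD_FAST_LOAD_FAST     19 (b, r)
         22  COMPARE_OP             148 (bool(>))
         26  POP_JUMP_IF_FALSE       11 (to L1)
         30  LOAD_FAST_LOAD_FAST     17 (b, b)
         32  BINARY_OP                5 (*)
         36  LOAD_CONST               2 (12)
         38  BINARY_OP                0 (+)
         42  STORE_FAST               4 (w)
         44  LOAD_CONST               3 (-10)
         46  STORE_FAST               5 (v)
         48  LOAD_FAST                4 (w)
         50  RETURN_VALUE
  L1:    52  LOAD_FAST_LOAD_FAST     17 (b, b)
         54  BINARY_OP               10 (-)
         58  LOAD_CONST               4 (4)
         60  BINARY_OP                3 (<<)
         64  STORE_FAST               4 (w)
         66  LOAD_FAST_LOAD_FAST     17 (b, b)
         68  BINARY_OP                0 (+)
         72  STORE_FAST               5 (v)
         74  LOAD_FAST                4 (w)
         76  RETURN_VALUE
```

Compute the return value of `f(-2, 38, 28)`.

1456

LOAD_FAST c → push 28. Stack: [28]
LOAD_CONST → push 9. Stack: [28, 9]
BINARY_OP - → 28 - 9 = 19. Stack: [19]
STORE_FAST r → r=19. Stack: []
LOAD_FAST_LOAD_FAST r,b → push 19,38. Stack: [19, 38]
BINARY_OP % → 19 % 38 = 19. Stack: [19]
STORE_FAST r → r=19. Stack: []
LOAD_FAST_LOAD_FAST b,r → push 38,19. Stack: [38, 19]
COMPARE_OP bool(>) → 38 vs 19 = True. Stack: [True]
POP_JUMP_IF_FALSE → pop True; no jump. Stack: []
LOAD_FAST_LOAD_FAST b,b → push 38,38. Stack: [38, 38]
BINARY_OP * → 38 * 38 = 1444. Stack: [1444]
LOAD_CONST → push 12. Stack: [1444, 12]
BINARY_OP + → 1444 + 12 = 1456. Stack: [1456]
STORE_FAST w → w=1456. Stack: []
LOAD_CONST → push -10. Stack: [-10]
STORE_FAST v → v=-10. Stack: []
LOAD_FAST w → push 1456. Stack: [1456]
RETURN_VALUE → return 1456.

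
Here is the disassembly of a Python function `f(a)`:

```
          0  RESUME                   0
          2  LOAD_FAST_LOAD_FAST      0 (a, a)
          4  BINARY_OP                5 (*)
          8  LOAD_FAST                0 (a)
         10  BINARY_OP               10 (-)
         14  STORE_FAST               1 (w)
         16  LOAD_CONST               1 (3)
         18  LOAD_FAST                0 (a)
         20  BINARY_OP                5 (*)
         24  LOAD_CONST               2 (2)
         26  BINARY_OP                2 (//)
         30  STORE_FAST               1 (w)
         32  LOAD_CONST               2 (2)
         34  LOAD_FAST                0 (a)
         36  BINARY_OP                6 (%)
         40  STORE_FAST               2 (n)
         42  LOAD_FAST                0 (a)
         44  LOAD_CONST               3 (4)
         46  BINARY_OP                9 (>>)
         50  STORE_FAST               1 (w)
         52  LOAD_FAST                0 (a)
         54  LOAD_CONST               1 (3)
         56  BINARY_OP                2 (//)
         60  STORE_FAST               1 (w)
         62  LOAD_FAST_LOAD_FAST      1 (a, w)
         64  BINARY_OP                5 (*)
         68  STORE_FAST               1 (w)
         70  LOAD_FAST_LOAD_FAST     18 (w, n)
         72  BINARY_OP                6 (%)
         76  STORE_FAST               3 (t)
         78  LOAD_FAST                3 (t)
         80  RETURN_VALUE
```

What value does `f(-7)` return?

LOAD_FAST_LOAD_FAST a,a → push -7,-7. Stack: [-7, -7]
BINARY_OP * → -7 * -7 = 49. Stack: [49]
LOAD_FAST a → push -7. Stack: [49, -7]
BINARY_OP - → 49 - -7 = 56. Stack: [56]
STORE_FAST w → w=56. Stack: []
LOAD_CONST → push 3. Stack: [3]
LOAD_FAST a → push -7. Stack: [3, -7]
BINARY_OP * → 3 * -7 = -21. Stack: [-21]
LOAD_CONST → push 2. Stack: [-21, 2]
BINARY_OP // → -21 // 2 = -11. Stack: [-11]
STORE_FAST w → w=-11. Stack: []
LOAD_CONST → push 2. Stack: [2]
LOAD_FAST a → push -7. Stack: [2, -7]
BINARY_OP % → 2 % -7 = -5. Stack: [-5]
STORE_FAST n → n=-5. Stack: []
LOAD_FAST a → push -7. Stack: [-7]
LOAD_CONST → push 4. Stack: [-7, 4]
BINARY_OP >> → -7 >> 4 = -1. Stack: [-1]
STORE_FAST w → w=-1. Stack: []
LOAD_FAST a → push -7. Stack: [-7]
LOAD_CONST → push 3. Stack: [-7, 3]
BINARY_OP // → -7 // 3 = -3. Stack: [-3]
STORE_FAST w → w=-3. Stack: []
LOAD_FAST_LOAD_FAST a,w → push -7,-3. Stack: [-7, -3]
BINARY_OP * → -7 * -3 = 21. Stack: [21]
STORE_FAST w → w=21. Stack: []
LOAD_FAST_LOAD_FAST w,n → push 21,-5. Stack: [21, -5]
BINARY_OP % → 21 % -5 = -4. Stack: [-4]
STORE_FAST t → t=-4. Stack: []
LOAD_FAST t → push -4. Stack: [-4]
RETURN_VALUE → return -4.

-4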